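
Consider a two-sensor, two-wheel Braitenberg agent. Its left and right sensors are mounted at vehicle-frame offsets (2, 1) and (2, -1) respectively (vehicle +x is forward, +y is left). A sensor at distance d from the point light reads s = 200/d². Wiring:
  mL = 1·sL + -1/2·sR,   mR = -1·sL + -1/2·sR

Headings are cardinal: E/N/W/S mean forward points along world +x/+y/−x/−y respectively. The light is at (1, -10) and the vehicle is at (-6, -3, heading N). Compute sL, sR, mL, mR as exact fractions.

40/29 200/117 1780/3393 -7580/3393

left sensor world pos  = (-7, -1); dL² = 145
right sensor world pos = (-5, -1); dR² = 117
sL = 200/145 = 40/29
sR = 200/117 = 200/117
mL = 1·sL + -1/2·sR = 1780/3393
mR = -1·sL + -1/2·sR = -7580/3393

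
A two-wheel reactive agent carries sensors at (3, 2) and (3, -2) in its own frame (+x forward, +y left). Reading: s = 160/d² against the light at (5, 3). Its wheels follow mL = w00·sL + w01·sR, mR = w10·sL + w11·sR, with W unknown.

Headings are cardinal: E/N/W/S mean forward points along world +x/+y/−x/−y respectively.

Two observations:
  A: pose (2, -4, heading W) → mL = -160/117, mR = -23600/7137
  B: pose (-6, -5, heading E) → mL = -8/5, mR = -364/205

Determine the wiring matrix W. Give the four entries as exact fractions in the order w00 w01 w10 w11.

-1 0 -1/2 -1

obs A: pose=(2,-4,W) → sL=160/117, sR=160/61, mL=-160/117, mR=-23600/7137
obs B: pose=(-6,-5,E) → sL=8/5, sR=40/41, mL=-8/5, mR=-364/205
sensor matrix S = [[160/117, 160/61], [8/5, 40/41]]; det S = -837632/292617
solve [mL_A; mL_B] = S·[w00; w01] and [mR_A; mR_B] = S·[w10; w11]:
  w00 = -1, w01 = 0, w10 = -1/2, w11 = -1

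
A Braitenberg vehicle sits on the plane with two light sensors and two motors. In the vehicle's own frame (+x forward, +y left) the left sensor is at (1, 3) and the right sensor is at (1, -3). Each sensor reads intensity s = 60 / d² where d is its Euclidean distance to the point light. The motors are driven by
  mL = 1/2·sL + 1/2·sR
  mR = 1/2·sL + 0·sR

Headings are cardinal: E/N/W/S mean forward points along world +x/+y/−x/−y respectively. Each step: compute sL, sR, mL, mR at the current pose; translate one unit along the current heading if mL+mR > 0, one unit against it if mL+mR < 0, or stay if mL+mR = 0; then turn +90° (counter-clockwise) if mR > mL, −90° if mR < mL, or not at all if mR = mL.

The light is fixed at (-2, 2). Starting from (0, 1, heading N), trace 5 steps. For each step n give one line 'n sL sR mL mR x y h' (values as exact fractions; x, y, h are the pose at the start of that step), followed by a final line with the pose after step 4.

0 60 12/5 156/5 30 0 1 N
1 10/3 10/3 10/3 5/3 0 2 E
2 60/37 60 1140/37 30/37 1 2 S
3 3 15/2 21/4 3/2 1 1 W
4 60 12/5 156/5 30 0 1 N
final 0 2 E

n=0: pose=(0,1,N); sL=60, sR=12/5; mL=156/5, mR=30; mL+mR=306/5 → advance +1; mR−mL=-6/5 → turn -1·90°
n=1: pose=(0,2,E); sL=10/3, sR=10/3; mL=10/3, mR=5/3; mL+mR=5 → advance +1; mR−mL=-5/3 → turn -1·90°
n=2: pose=(1,2,S); sL=60/37, sR=60; mL=1140/37, mR=30/37; mL+mR=1170/37 → advance +1; mR−mL=-30 → turn -1·90°
n=3: pose=(1,1,W); sL=3, sR=15/2; mL=21/4, mR=3/2; mL+mR=27/4 → advance +1; mR−mL=-15/4 → turn -1·90°
n=4: pose=(0,1,N); sL=60, sR=12/5; mL=156/5, mR=30; mL+mR=306/5 → advance +1; mR−mL=-6/5 → turn -1·90°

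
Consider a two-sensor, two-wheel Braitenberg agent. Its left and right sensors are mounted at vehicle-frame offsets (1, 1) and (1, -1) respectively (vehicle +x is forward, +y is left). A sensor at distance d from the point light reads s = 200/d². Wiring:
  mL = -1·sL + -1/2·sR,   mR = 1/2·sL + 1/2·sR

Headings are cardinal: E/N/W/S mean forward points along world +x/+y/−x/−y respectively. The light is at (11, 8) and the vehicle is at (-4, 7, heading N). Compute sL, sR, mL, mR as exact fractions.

25/32 50/49 -2025/1568 2825/3136

left sensor world pos  = (-5, 8); dL² = 256
right sensor world pos = (-3, 8); dR² = 196
sL = 200/256 = 25/32
sR = 200/196 = 50/49
mL = -1·sL + -1/2·sR = -2025/1568
mR = 1/2·sL + 1/2·sR = 2825/3136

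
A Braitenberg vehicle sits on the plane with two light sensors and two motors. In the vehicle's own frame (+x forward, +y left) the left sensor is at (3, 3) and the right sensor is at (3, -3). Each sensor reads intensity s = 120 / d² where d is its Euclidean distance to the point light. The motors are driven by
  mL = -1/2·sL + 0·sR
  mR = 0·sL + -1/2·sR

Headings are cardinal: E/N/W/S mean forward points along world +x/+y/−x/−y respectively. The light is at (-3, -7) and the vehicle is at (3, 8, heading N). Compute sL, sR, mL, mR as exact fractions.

left sensor world pos  = (0, 11); dL² = 333
right sensor world pos = (6, 11); dR² = 405
sL = 120/333 = 40/111
sR = 120/405 = 8/27
mL = -1/2·sL + 0·sR = -20/111
mR = 0·sL + -1/2·sR = -4/27

40/111 8/27 -20/111 -4/27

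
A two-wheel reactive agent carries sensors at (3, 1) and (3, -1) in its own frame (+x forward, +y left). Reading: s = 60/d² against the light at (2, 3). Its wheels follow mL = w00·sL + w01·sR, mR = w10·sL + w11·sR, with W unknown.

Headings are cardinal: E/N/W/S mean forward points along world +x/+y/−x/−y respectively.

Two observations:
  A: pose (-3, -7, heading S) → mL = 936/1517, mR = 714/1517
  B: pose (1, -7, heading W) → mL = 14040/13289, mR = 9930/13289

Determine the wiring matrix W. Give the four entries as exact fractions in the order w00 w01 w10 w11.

obs A: pose=(-3,-7,S) → sL=12/37, sR=12/41, mL=936/1517, mR=714/1517
obs B: pose=(1,-7,W) → sL=60/137, sR=60/97, mL=14040/13289, mR=9930/13289
sensor matrix S = [[12/37, 12/41], [60/137, 60/97]]; det S = 1460160/20159413
solve [mL_A; mL_B] = S·[w00; w01] and [mR_A; mR_B] = S·[w10; w11]:
  w00 = 1, w01 = 1, w10 = 1, w11 = 1/2

1 1 1 1/2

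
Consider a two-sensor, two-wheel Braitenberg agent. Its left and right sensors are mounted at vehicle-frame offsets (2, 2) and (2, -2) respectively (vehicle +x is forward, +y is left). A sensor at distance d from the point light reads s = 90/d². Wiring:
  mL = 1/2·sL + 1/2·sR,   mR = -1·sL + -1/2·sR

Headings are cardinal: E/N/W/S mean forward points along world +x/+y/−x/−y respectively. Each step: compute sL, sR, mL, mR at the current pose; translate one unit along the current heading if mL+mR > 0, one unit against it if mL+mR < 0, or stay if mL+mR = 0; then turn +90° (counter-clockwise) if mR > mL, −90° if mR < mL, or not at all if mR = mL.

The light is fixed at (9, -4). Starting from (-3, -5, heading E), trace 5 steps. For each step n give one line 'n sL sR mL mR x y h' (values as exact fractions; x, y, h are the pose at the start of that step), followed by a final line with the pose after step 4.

0 90/101 90/109 9450/11009 -14355/11009 -3 -5 E
1 9/13 5/13 7/13 -23/26 -4 -5 S
2 90/229 90/229 90/229 -135/229 -4 -4 W
3 9/20 45/52 171/260 -459/520 -3 -4 N
4 90/101 90/109 9450/11009 -14355/11009 -3 -5 E
final -4 -5 S

n=0: pose=(-3,-5,E); sL=90/101, sR=90/109; mL=9450/11009, mR=-14355/11009; mL+mR=-45/101 → advance -1; mR−mL=-23805/11009 → turn -1·90°
n=1: pose=(-4,-5,S); sL=9/13, sR=5/13; mL=7/13, mR=-23/26; mL+mR=-9/26 → advance -1; mR−mL=-37/26 → turn -1·90°
n=2: pose=(-4,-4,W); sL=90/229, sR=90/229; mL=90/229, mR=-135/229; mL+mR=-45/229 → advance -1; mR−mL=-225/229 → turn -1·90°
n=3: pose=(-3,-4,N); sL=9/20, sR=45/52; mL=171/260, mR=-459/520; mL+mR=-9/40 → advance -1; mR−mL=-801/520 → turn -1·90°
n=4: pose=(-3,-5,E); sL=90/101, sR=90/109; mL=9450/11009, mR=-14355/11009; mL+mR=-45/101 → advance -1; mR−mL=-23805/11009 → turn -1·90°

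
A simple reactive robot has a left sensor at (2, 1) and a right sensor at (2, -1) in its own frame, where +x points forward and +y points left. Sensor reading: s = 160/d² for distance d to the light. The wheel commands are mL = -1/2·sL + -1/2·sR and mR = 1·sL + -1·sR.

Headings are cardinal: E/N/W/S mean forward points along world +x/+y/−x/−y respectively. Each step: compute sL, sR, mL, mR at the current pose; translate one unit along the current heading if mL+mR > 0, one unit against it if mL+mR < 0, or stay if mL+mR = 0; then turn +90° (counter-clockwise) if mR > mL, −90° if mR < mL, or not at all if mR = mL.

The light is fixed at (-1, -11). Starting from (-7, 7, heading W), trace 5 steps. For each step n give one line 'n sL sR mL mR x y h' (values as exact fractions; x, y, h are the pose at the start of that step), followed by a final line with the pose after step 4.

0 160/353 32/85 -12448/30005 2304/30005 -7 7 W
1 10/17 40/73 -705/1241 50/1241 -6 7 S
2 160/409 160/333 -59360/136197 -12160/136197 -6 8 E
3 16/49 80/233 -3824/11417 -192/11417 -7 8 N
4 160/353 32/85 -12448/30005 2304/30005 -7 7 W
final -6 7 S

n=0: pose=(-7,7,W); sL=160/353, sR=32/85; mL=-12448/30005, mR=2304/30005; mL+mR=-10144/30005 → advance -1; mR−mL=14752/30005 → turn +1·90°
n=1: pose=(-6,7,S); sL=10/17, sR=40/73; mL=-705/1241, mR=50/1241; mL+mR=-655/1241 → advance -1; mR−mL=755/1241 → turn +1·90°
n=2: pose=(-6,8,E); sL=160/409, sR=160/333; mL=-59360/136197, mR=-12160/136197; mL+mR=-23840/45399 → advance -1; mR−mL=47200/136197 → turn +1·90°
n=3: pose=(-7,8,N); sL=16/49, sR=80/233; mL=-3824/11417, mR=-192/11417; mL+mR=-4016/11417 → advance -1; mR−mL=3632/11417 → turn +1·90°
n=4: pose=(-7,7,W); sL=160/353, sR=32/85; mL=-12448/30005, mR=2304/30005; mL+mR=-10144/30005 → advance -1; mR−mL=14752/30005 → turn +1·90°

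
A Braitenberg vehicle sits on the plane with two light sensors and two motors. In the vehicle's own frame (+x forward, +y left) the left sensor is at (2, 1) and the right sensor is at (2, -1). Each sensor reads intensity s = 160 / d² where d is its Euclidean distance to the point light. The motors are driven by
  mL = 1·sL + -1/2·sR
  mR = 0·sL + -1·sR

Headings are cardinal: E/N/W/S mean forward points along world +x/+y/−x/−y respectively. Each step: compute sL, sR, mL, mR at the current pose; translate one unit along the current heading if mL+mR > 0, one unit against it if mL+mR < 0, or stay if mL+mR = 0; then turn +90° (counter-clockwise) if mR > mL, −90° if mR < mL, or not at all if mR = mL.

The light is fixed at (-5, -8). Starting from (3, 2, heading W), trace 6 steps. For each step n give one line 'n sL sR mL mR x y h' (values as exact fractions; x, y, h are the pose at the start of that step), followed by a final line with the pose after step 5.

n=0: pose=(3,2,W); sL=160/117, sR=160/157; mL=15760/18369, mR=-160/157; mL+mR=-2960/18369 → advance -1; mR−mL=-34480/18369 → turn -1·90°
n=1: pose=(4,2,N); sL=10/13, sR=40/61; mL=350/793, mR=-40/61; mL+mR=-170/793 → advance -1; mR−mL=-870/793 → turn -1·90°
n=2: pose=(4,1,E); sL=160/221, sR=32/37; mL=2384/8177, mR=-32/37; mL+mR=-4688/8177 → advance -1; mR−mL=-9456/8177 → turn -1·90°
n=3: pose=(3,1,S); sL=16/13, sR=80/49; mL=264/637, mR=-80/49; mL+mR=-776/637 → advance -1; mR−mL=-1304/637 → turn -1·90°
n=4: pose=(3,2,W); sL=160/117, sR=160/157; mL=15760/18369, mR=-160/157; mL+mR=-2960/18369 → advance -1; mR−mL=-34480/18369 → turn -1·90°
n=5: pose=(4,2,N); sL=10/13, sR=40/61; mL=350/793, mR=-40/61; mL+mR=-170/793 → advance -1; mR−mL=-870/793 → turn -1·90°

0 160/117 160/157 15760/18369 -160/157 3 2 W
1 10/13 40/61 350/793 -40/61 4 2 N
2 160/221 32/37 2384/8177 -32/37 4 1 E
3 16/13 80/49 264/637 -80/49 3 1 S
4 160/117 160/157 15760/18369 -160/157 3 2 W
5 10/13 40/61 350/793 -40/61 4 2 N
final 4 1 E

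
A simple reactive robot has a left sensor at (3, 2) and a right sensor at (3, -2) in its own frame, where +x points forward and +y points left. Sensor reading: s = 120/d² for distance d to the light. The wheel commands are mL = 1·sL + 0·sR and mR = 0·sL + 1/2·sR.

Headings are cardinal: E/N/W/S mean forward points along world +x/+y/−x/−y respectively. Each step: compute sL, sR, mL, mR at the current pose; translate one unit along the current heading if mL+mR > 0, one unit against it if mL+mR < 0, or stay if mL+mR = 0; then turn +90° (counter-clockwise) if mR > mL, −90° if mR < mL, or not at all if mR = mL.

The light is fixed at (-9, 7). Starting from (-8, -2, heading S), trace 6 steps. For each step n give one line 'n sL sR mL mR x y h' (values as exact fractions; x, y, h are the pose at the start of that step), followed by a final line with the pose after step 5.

n=0: pose=(-8,-2,S); sL=40/51, sR=24/29; mL=40/51, mR=12/29; mL+mR=1772/1479 → advance +1; mR−mL=-548/1479 → turn -1·90°
n=1: pose=(-8,-3,W); sL=30/37, sR=30/17; mL=30/37, mR=15/17; mL+mR=1065/629 → advance +1; mR−mL=45/629 → turn +1·90°
n=2: pose=(-9,-3,S); sL=120/173, sR=120/173; mL=120/173, mR=60/173; mL+mR=180/173 → advance +1; mR−mL=-60/173 → turn -1·90°
n=3: pose=(-9,-4,W); sL=60/89, sR=4/3; mL=60/89, mR=2/3; mL+mR=358/267 → advance +1; mR−mL=-2/267 → turn -1·90°
n=4: pose=(-10,-4,N); sL=120/73, sR=24/13; mL=120/73, mR=12/13; mL+mR=2436/949 → advance +1; mR−mL=-684/949 → turn -1·90°
n=5: pose=(-10,-3,E); sL=30/17, sR=30/37; mL=30/17, mR=15/37; mL+mR=1365/629 → advance +1; mR−mL=-855/629 → turn -1·90°

0 40/51 24/29 40/51 12/29 -8 -2 S
1 30/37 30/17 30/37 15/17 -8 -3 W
2 120/173 120/173 120/173 60/173 -9 -3 S
3 60/89 4/3 60/89 2/3 -9 -4 W
4 120/73 24/13 120/73 12/13 -10 -4 N
5 30/17 30/37 30/17 15/37 -10 -3 E
final -9 -3 S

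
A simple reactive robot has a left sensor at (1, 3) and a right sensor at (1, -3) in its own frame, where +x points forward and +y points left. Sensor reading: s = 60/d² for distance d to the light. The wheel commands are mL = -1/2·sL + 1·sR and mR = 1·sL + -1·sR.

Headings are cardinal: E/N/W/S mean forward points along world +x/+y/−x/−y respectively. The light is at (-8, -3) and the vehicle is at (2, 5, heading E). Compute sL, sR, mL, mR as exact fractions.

left sensor world pos  = (3, 8); dL² = 242
right sensor world pos = (3, 2); dR² = 146
sL = 60/242 = 30/121
sR = 60/146 = 30/73
mL = -1/2·sL + 1·sR = 2535/8833
mR = 1·sL + -1·sR = -1440/8833

30/121 30/73 2535/8833 -1440/8833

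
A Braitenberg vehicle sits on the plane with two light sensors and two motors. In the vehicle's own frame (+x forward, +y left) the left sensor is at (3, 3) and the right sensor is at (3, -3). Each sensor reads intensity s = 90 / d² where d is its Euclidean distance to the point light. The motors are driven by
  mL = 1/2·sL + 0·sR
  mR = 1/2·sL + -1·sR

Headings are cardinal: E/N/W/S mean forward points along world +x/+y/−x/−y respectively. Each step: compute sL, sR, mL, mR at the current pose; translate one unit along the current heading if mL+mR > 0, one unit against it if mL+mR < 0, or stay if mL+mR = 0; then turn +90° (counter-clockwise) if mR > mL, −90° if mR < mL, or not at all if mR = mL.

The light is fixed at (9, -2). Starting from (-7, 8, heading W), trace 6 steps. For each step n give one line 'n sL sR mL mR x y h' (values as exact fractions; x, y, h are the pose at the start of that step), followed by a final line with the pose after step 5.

n=0: pose=(-7,8,W); sL=9/41, sR=9/53; mL=9/82, mR=-261/4346; mL+mR=108/2173 → advance +1; mR−mL=-9/53 → turn -1·90°
n=1: pose=(-8,8,N); sL=90/569, sR=18/73; mL=45/569, mR=-6957/41537; mL+mR=-3672/41537 → advance -1; mR−mL=-18/73 → turn -1·90°
n=2: pose=(-8,7,E); sL=9/34, sR=45/116; mL=9/68, mR=-126/493; mL+mR=-243/1972 → advance -1; mR−mL=-45/116 → turn -1·90°
n=3: pose=(-9,7,S); sL=10/29, sR=10/53; mL=5/29, mR=-25/1537; mL+mR=240/1537 → advance +1; mR−mL=-10/53 → turn -1·90°
n=4: pose=(-9,6,W); sL=45/233, sR=45/281; mL=45/466, mR=-8325/130946; mL+mR=2160/65473 → advance +1; mR−mL=-45/281 → turn -1·90°
n=5: pose=(-10,6,N); sL=18/121, sR=90/377; mL=9/121, mR=-7497/45617; mL+mR=-4104/45617 → advance -1; mR−mL=-90/377 → turn -1·90°

0 9/41 9/53 9/82 -261/4346 -7 8 W
1 90/569 18/73 45/569 -6957/41537 -8 8 N
2 9/34 45/116 9/68 -126/493 -8 7 E
3 10/29 10/53 5/29 -25/1537 -9 7 S
4 45/233 45/281 45/466 -8325/130946 -9 6 W
5 18/121 90/377 9/121 -7497/45617 -10 6 N
final -10 5 E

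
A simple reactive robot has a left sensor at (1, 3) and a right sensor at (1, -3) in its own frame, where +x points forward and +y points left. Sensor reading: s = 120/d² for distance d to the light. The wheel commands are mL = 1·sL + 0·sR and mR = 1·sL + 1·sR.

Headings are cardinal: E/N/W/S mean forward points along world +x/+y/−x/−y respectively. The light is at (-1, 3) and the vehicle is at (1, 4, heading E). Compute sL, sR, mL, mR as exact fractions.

24/5 120/13 24/5 912/65

left sensor world pos  = (2, 7); dL² = 25
right sensor world pos = (2, 1); dR² = 13
sL = 120/25 = 24/5
sR = 120/13 = 120/13
mL = 1·sL + 0·sR = 24/5
mR = 1·sL + 1·sR = 912/65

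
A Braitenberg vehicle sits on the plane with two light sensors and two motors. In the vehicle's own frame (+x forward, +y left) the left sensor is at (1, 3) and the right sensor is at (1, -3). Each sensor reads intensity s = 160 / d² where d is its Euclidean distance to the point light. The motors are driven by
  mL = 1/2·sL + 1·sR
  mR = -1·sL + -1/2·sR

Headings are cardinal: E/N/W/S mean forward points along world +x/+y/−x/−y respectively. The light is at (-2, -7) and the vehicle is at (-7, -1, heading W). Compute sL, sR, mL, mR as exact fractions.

32/9 160/117 368/117 -496/117

left sensor world pos  = (-8, -4); dL² = 45
right sensor world pos = (-8, 2); dR² = 117
sL = 160/45 = 32/9
sR = 160/117 = 160/117
mL = 1/2·sL + 1·sR = 368/117
mR = -1·sL + -1/2·sR = -496/117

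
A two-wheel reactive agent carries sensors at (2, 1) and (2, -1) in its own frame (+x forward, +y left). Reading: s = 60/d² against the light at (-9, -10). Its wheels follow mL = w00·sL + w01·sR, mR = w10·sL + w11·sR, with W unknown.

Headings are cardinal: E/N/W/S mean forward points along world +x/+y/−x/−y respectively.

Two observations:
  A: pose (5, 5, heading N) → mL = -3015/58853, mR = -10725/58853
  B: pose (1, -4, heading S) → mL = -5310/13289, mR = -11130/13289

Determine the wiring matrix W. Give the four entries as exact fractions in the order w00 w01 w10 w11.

1/2 -1 -1/2 -1

obs A: pose=(5,5,N) → sL=30/229, sR=30/257, mL=-3015/58853, mR=-10725/58853
obs B: pose=(1,-4,S) → sL=60/137, sR=60/97, mL=-5310/13289, mR=-11130/13289
sensor matrix S = [[30/229, 30/257], [60/137, 60/97]]; det S = 23392800/782097517
solve [mL_A; mL_B] = S·[w00; w01] and [mR_A; mR_B] = S·[w10; w11]:
  w00 = 1/2, w01 = -1, w10 = -1/2, w11 = -1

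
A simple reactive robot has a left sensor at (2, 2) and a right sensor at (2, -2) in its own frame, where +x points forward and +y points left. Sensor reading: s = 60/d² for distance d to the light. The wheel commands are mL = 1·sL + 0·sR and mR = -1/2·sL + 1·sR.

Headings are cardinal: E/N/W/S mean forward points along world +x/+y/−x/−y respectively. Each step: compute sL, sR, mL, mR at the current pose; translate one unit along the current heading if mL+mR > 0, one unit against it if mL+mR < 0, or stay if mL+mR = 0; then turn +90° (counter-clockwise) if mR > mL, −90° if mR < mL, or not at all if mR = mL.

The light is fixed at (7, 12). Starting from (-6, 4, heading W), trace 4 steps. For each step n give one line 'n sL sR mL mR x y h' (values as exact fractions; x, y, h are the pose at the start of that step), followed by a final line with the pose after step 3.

0 12/65 20/87 12/65 778/5655 -6 4 W
1 15/73 1/3 15/73 101/438 -7 4 N
2 60/337 60/281 60/337 11790/94697 -7 5 W
3 30/157 30/97 30/157 3255/15229 -8 5 N
final -8 6 W

n=0: pose=(-6,4,W); sL=12/65, sR=20/87; mL=12/65, mR=778/5655; mL+mR=1822/5655 → advance +1; mR−mL=-266/5655 → turn -1·90°
n=1: pose=(-7,4,N); sL=15/73, sR=1/3; mL=15/73, mR=101/438; mL+mR=191/438 → advance +1; mR−mL=11/438 → turn +1·90°
n=2: pose=(-7,5,W); sL=60/337, sR=60/281; mL=60/337, mR=11790/94697; mL+mR=28650/94697 → advance +1; mR−mL=-5070/94697 → turn -1·90°
n=3: pose=(-8,5,N); sL=30/157, sR=30/97; mL=30/157, mR=3255/15229; mL+mR=6165/15229 → advance +1; mR−mL=345/15229 → turn +1·90°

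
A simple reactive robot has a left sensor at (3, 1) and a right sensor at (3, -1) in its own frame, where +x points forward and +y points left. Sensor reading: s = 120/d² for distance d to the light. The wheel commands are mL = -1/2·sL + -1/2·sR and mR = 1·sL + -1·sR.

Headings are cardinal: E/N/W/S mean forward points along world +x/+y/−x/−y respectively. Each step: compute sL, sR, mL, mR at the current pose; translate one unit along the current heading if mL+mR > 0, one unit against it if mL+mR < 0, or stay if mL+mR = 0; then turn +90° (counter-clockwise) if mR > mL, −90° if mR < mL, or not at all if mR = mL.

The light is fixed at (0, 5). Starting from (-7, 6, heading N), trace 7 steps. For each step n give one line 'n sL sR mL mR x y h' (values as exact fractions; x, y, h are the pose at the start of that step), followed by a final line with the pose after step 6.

n=0: pose=(-7,6,N); sL=3/2, sR=30/13; mL=-99/52, mR=-21/26; mL+mR=-141/52 → advance -1; mR−mL=57/52 → turn +1·90°
n=1: pose=(-7,5,W); sL=120/101, sR=120/101; mL=-120/101, mR=0; mL+mR=-120/101 → advance -1; mR−mL=120/101 → turn +1·90°
n=2: pose=(-6,5,S); sL=60/17, sR=60/29; mL=-1380/493, mR=720/493; mL+mR=-660/493 → advance -1; mR−mL=2100/493 → turn +1·90°
n=3: pose=(-6,6,E); sL=120/13, sR=40/3; mL=-440/39, mR=-160/39; mL+mR=-200/13 → advance -1; mR−mL=280/39 → turn +1·90°
n=4: pose=(-7,6,N); sL=3/2, sR=30/13; mL=-99/52, mR=-21/26; mL+mR=-141/52 → advance -1; mR−mL=57/52 → turn +1·90°
n=5: pose=(-7,5,W); sL=120/101, sR=120/101; mL=-120/101, mR=0; mL+mR=-120/101 → advance -1; mR−mL=120/101 → turn +1·90°
n=6: pose=(-6,5,S); sL=60/17, sR=60/29; mL=-1380/493, mR=720/493; mL+mR=-660/493 → advance -1; mR−mL=2100/493 → turn +1·90°

0 3/2 30/13 -99/52 -21/26 -7 6 N
1 120/101 120/101 -120/101 0 -7 5 W
2 60/17 60/29 -1380/493 720/493 -6 5 S
3 120/13 40/3 -440/39 -160/39 -6 6 E
4 3/2 30/13 -99/52 -21/26 -7 6 N
5 120/101 120/101 -120/101 0 -7 5 W
6 60/17 60/29 -1380/493 720/493 -6 5 S
final -6 6 E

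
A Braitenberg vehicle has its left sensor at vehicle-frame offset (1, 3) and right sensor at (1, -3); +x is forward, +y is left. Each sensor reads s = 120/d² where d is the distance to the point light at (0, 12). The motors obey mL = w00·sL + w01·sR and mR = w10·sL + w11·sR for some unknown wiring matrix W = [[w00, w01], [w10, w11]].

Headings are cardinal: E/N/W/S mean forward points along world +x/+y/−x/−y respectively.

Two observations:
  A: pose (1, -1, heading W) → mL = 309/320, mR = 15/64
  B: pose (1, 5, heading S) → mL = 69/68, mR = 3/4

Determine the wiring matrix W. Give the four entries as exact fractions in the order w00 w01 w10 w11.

obs A: pose=(1,-1,W) → sL=15/32, sR=6/5, mL=309/320, mR=15/64
obs B: pose=(1,5,S) → sL=3/2, sR=30/17, mL=69/68, mR=3/4
sensor matrix S = [[15/32, 6/5], [3/2, 30/17]]; det S = -1323/1360
solve [mL_A; mL_B] = S·[w00; w01] and [mR_A; mR_B] = S·[w10; w11]:
  w00 = -1/2, w01 = 1, w10 = 1/2, w11 = 0

-1/2 1 1/2 0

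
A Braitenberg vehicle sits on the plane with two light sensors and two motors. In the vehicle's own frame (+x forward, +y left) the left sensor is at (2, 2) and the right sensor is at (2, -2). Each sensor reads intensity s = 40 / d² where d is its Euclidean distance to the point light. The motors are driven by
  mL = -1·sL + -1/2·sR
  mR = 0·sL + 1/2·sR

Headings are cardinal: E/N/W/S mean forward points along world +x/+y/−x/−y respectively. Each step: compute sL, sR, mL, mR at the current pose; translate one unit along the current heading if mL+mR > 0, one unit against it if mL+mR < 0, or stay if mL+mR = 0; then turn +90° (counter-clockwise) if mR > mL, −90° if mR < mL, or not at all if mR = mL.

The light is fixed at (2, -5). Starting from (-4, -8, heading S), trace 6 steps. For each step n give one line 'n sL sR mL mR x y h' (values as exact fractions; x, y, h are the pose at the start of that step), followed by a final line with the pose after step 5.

n=0: pose=(-4,-8,S); sL=40/41, sR=40/89; mL=-4380/3649, mR=20/89; mL+mR=-40/41 → advance -1; mR−mL=5200/3649 → turn +1·90°
n=1: pose=(-4,-7,E); sL=5/2, sR=5/4; mL=-25/8, mR=5/8; mL+mR=-5/2 → advance -1; mR−mL=15/4 → turn +1·90°
n=2: pose=(-5,-7,N); sL=40/81, sR=8/5; mL=-524/405, mR=4/5; mL+mR=-40/81 → advance -1; mR−mL=848/405 → turn +1·90°
n=3: pose=(-5,-8,W); sL=20/53, sR=20/41; mL=-1350/2173, mR=10/41; mL+mR=-20/53 → advance -1; mR−mL=1880/2173 → turn +1·90°
n=4: pose=(-4,-8,S); sL=40/41, sR=40/89; mL=-4380/3649, mR=20/89; mL+mR=-40/41 → advance -1; mR−mL=5200/3649 → turn +1·90°
n=5: pose=(-4,-7,E); sL=5/2, sR=5/4; mL=-25/8, mR=5/8; mL+mR=-5/2 → advance -1; mR−mL=15/4 → turn +1·90°

0 40/41 40/89 -4380/3649 20/89 -4 -8 S
1 5/2 5/4 -25/8 5/8 -4 -7 E
2 40/81 8/5 -524/405 4/5 -5 -7 N
3 20/53 20/41 -1350/2173 10/41 -5 -8 W
4 40/41 40/89 -4380/3649 20/89 -4 -8 S
5 5/2 5/4 -25/8 5/8 -4 -7 E
final -5 -7 N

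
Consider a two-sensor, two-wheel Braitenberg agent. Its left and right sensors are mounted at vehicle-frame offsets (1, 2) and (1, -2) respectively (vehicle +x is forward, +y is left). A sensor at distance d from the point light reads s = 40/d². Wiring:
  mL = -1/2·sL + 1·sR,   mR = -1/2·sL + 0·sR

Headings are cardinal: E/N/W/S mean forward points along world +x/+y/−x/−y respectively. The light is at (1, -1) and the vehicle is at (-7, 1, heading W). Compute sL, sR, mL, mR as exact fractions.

40/81 40/97 1300/7857 -20/81

left sensor world pos  = (-8, -1); dL² = 81
right sensor world pos = (-8, 3); dR² = 97
sL = 40/81 = 40/81
sR = 40/97 = 40/97
mL = -1/2·sL + 1·sR = 1300/7857
mR = -1/2·sL + 0·sR = -20/81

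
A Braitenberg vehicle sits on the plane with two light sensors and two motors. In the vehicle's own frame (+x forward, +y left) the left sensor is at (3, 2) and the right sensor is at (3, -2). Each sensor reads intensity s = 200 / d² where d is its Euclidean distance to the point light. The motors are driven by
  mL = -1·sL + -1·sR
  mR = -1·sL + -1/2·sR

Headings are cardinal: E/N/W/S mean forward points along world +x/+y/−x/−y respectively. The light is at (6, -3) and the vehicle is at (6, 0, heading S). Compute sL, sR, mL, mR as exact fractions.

left sensor world pos  = (8, -3); dL² = 4
right sensor world pos = (4, -3); dR² = 4
sL = 200/4 = 50
sR = 200/4 = 50
mL = -1·sL + -1·sR = -100
mR = -1·sL + -1/2·sR = -75

50 50 -100 -75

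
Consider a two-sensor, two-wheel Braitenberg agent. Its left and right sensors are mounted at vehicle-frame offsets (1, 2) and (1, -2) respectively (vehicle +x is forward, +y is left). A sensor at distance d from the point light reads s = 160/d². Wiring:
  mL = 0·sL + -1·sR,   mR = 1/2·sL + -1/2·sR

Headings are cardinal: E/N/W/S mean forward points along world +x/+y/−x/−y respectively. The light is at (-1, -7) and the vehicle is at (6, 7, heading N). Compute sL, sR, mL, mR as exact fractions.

left sensor world pos  = (4, 8); dL² = 250
right sensor world pos = (8, 8); dR² = 306
sL = 160/250 = 16/25
sR = 160/306 = 80/153
mL = 0·sL + -1·sR = -80/153
mR = 1/2·sL + -1/2·sR = 224/3825

16/25 80/153 -80/153 224/3825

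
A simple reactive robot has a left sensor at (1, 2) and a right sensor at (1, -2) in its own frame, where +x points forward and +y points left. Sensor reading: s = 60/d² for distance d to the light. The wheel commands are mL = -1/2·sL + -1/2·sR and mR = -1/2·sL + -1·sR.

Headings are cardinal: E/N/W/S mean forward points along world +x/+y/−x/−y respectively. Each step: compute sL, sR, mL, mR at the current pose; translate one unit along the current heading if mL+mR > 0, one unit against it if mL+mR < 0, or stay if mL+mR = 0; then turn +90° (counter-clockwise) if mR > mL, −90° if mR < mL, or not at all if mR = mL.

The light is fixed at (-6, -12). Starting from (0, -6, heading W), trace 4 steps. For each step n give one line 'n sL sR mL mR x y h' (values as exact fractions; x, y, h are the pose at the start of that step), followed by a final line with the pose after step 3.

0 60/41 60/89 -3900/3649 -5130/3649 0 -6 W
1 30/37 6/13 -306/481 -417/481 1 -6 N
2 60/113 60/73 -5580/8249 -8970/8249 1 -7 E
3 3/4 15/8 -21/16 -9/4 0 -7 S
final 0 -6 W

n=0: pose=(0,-6,W); sL=60/41, sR=60/89; mL=-3900/3649, mR=-5130/3649; mL+mR=-9030/3649 → advance -1; mR−mL=-30/89 → turn -1·90°
n=1: pose=(1,-6,N); sL=30/37, sR=6/13; mL=-306/481, mR=-417/481; mL+mR=-723/481 → advance -1; mR−mL=-3/13 → turn -1·90°
n=2: pose=(1,-7,E); sL=60/113, sR=60/73; mL=-5580/8249, mR=-8970/8249; mL+mR=-14550/8249 → advance -1; mR−mL=-30/73 → turn -1·90°
n=3: pose=(0,-7,S); sL=3/4, sR=15/8; mL=-21/16, mR=-9/4; mL+mR=-57/16 → advance -1; mR−mL=-15/16 → turn -1·90°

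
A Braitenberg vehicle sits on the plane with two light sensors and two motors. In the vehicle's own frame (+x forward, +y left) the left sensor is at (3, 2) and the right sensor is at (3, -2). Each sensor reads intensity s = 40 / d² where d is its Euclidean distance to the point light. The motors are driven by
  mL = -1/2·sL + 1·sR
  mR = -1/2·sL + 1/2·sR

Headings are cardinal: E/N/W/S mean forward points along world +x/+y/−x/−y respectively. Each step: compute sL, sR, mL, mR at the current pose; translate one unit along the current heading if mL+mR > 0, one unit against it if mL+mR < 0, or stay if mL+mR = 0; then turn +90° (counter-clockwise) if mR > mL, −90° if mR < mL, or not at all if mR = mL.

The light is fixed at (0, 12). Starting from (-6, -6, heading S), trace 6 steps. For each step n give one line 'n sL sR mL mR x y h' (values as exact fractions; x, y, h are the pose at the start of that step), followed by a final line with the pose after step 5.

0 40/457 8/101 1636/46157 -192/46157 -6 -6 S
1 20/261 4/37 674/9657 152/9657 -6 -7 W
2 40/337 40/281 7860/94697 1120/94697 -7 -7 N
3 5/34 5/52 5/221 -45/1768 -7 -6 E
4 40/477 40/541 8260/258057 -1280/258057 -8 -6 S
5 20/281 4/41 714/11521 152/11521 -8 -7 W
final -9 -7 N

n=0: pose=(-6,-6,S); sL=40/457, sR=8/101; mL=1636/46157, mR=-192/46157; mL+mR=1444/46157 → advance +1; mR−mL=-4/101 → turn -1·90°
n=1: pose=(-6,-7,W); sL=20/261, sR=4/37; mL=674/9657, mR=152/9657; mL+mR=826/9657 → advance +1; mR−mL=-2/37 → turn -1·90°
n=2: pose=(-7,-7,N); sL=40/337, sR=40/281; mL=7860/94697, mR=1120/94697; mL+mR=8980/94697 → advance +1; mR−mL=-20/281 → turn -1·90°
n=3: pose=(-7,-6,E); sL=5/34, sR=5/52; mL=5/221, mR=-45/1768; mL+mR=-5/1768 → advance -1; mR−mL=-5/104 → turn -1·90°
n=4: pose=(-8,-6,S); sL=40/477, sR=40/541; mL=8260/258057, mR=-1280/258057; mL+mR=6980/258057 → advance +1; mR−mL=-20/541 → turn -1·90°
n=5: pose=(-8,-7,W); sL=20/281, sR=4/41; mL=714/11521, mR=152/11521; mL+mR=866/11521 → advance +1; mR−mL=-2/41 → turn -1·90°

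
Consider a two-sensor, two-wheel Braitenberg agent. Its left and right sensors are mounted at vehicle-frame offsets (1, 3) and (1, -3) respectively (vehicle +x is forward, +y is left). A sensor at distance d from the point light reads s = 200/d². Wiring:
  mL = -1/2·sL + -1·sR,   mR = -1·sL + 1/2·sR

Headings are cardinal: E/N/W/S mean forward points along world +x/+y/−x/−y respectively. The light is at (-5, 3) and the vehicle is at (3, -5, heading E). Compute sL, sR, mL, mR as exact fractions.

100/53 100/101 -10350/5353 -7450/5353

left sensor world pos  = (4, -2); dL² = 106
right sensor world pos = (4, -8); dR² = 202
sL = 200/106 = 100/53
sR = 200/202 = 100/101
mL = -1/2·sL + -1·sR = -10350/5353
mR = -1·sL + 1/2·sR = -7450/5353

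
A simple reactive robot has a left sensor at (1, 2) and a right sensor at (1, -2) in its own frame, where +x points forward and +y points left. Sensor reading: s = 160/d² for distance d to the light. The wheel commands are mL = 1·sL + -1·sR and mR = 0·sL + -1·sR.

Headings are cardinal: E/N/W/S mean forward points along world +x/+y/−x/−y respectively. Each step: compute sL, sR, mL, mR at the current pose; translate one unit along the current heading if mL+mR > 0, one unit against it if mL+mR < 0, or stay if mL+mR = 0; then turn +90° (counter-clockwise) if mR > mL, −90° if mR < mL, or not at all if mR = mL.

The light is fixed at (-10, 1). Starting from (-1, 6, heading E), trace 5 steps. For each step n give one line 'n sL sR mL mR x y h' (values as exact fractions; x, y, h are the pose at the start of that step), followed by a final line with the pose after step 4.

n=0: pose=(-1,6,E); sL=160/149, sR=160/109; mL=-6400/16241, mR=-160/109; mL+mR=-30240/16241 → advance -1; mR−mL=-160/149 → turn -1·90°
n=1: pose=(-2,6,S); sL=40/29, sR=40/13; mL=-640/377, mR=-40/13; mL+mR=-1800/377 → advance -1; mR−mL=-40/29 → turn -1·90°
n=2: pose=(-2,7,W); sL=32/13, sR=160/113; mL=1536/1469, mR=-160/113; mL+mR=-544/1469 → advance -1; mR−mL=-32/13 → turn -1·90°
n=3: pose=(-1,7,N); sL=80/49, sR=16/17; mL=576/833, mR=-16/17; mL+mR=-208/833 → advance -1; mR−mL=-80/49 → turn -1·90°
n=4: pose=(-1,6,E); sL=160/149, sR=160/109; mL=-6400/16241, mR=-160/109; mL+mR=-30240/16241 → advance -1; mR−mL=-160/149 → turn -1·90°

0 160/149 160/109 -6400/16241 -160/109 -1 6 E
1 40/29 40/13 -640/377 -40/13 -2 6 S
2 32/13 160/113 1536/1469 -160/113 -2 7 W
3 80/49 16/17 576/833 -16/17 -1 7 N
4 160/149 160/109 -6400/16241 -160/109 -1 6 E
final -2 6 S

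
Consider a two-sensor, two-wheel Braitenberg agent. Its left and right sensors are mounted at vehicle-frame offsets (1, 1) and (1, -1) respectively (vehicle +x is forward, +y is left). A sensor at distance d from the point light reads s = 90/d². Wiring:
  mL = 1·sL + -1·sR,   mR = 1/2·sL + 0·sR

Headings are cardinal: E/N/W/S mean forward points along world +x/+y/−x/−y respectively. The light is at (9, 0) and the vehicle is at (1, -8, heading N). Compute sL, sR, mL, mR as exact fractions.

left sensor world pos  = (0, -7); dL² = 130
right sensor world pos = (2, -7); dR² = 98
sL = 90/130 = 9/13
sR = 90/98 = 45/49
mL = 1·sL + -1·sR = -144/637
mR = 1/2·sL + 0·sR = 9/26

9/13 45/49 -144/637 9/26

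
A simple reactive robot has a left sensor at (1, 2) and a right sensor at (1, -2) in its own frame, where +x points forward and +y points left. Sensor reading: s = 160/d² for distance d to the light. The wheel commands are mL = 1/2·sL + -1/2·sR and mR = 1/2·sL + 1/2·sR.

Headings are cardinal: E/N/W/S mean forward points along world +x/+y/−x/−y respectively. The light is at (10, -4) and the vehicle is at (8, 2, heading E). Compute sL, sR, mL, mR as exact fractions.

left sensor world pos  = (9, 4); dL² = 65
right sensor world pos = (9, 0); dR² = 17
sL = 160/65 = 32/13
sR = 160/17 = 160/17
mL = 1/2·sL + -1/2·sR = -768/221
mR = 1/2·sL + 1/2·sR = 1312/221

32/13 160/17 -768/221 1312/221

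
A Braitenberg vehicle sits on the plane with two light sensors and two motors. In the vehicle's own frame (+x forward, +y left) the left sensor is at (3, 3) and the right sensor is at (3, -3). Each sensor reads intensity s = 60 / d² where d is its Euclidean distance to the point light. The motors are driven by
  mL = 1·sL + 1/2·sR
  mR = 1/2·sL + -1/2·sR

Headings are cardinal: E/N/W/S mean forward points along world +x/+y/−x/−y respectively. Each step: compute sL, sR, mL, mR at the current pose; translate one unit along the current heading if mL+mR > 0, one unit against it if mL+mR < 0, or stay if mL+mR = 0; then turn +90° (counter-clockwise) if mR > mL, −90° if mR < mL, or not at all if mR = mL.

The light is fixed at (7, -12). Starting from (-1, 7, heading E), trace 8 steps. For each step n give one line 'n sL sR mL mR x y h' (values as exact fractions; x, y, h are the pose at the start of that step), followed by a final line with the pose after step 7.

n=0: pose=(-1,7,E); sL=60/509, sR=60/281; mL=32130/143029, mR=-6840/143029; mL+mR=90/509 → advance +1; mR−mL=-38970/143029 → turn -1·90°
n=1: pose=(0,7,S); sL=15/68, sR=15/89; mL=1845/6052, mR=315/12104; mL+mR=45/136 → advance +1; mR−mL=-3375/12104 → turn -1·90°
n=2: pose=(0,6,W); sL=12/65, sR=60/541; mL=8442/35165, mR=1296/35165; mL+mR=18/65 → advance +1; mR−mL=-7146/35165 → turn -1·90°
n=3: pose=(-1,6,N); sL=30/281, sR=30/233; mL=11205/65473, mR=-720/65473; mL+mR=45/281 → advance +1; mR−mL=-11925/65473 → turn -1·90°
n=4: pose=(-1,7,E); sL=60/509, sR=60/281; mL=32130/143029, mR=-6840/143029; mL+mR=90/509 → advance +1; mR−mL=-38970/143029 → turn -1·90°
n=5: pose=(0,7,S); sL=15/68, sR=15/89; mL=1845/6052, mR=315/12104; mL+mR=45/136 → advance +1; mR−mL=-3375/12104 → turn -1·90°
n=6: pose=(0,6,W); sL=12/65, sR=60/541; mL=8442/35165, mR=1296/35165; mL+mR=18/65 → advance +1; mR−mL=-7146/35165 → turn -1·90°
n=7: pose=(-1,6,N); sL=30/281, sR=30/233; mL=11205/65473, mR=-720/65473; mL+mR=45/281 → advance +1; mR−mL=-11925/65473 → turn -1·90°

0 60/509 60/281 32130/143029 -6840/143029 -1 7 E
1 15/68 15/89 1845/6052 315/12104 0 7 S
2 12/65 60/541 8442/35165 1296/35165 0 6 W
3 30/281 30/233 11205/65473 -720/65473 -1 6 N
4 60/509 60/281 32130/143029 -6840/143029 -1 7 E
5 15/68 15/89 1845/6052 315/12104 0 7 S
6 12/65 60/541 8442/35165 1296/35165 0 6 W
7 30/281 30/233 11205/65473 -720/65473 -1 6 N
final -1 7 E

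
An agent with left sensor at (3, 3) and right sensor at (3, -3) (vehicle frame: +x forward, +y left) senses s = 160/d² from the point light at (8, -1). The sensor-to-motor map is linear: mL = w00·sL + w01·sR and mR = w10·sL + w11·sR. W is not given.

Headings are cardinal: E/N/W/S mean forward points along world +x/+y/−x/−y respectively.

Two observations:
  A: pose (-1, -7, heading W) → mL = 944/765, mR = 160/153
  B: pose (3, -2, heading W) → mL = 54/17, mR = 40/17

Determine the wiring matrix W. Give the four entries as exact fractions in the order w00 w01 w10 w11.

1 1/2 0 1

obs A: pose=(-1,-7,W) → sL=32/45, sR=160/153, mL=944/765, mR=160/153
obs B: pose=(3,-2,W) → sL=2, sR=40/17, mL=54/17, mR=40/17
sensor matrix S = [[32/45, 160/153], [2, 40/17]]; det S = -64/153
solve [mL_A; mL_B] = S·[w00; w01] and [mR_A; mR_B] = S·[w10; w11]:
  w00 = 1, w01 = 1/2, w10 = 0, w11 = 1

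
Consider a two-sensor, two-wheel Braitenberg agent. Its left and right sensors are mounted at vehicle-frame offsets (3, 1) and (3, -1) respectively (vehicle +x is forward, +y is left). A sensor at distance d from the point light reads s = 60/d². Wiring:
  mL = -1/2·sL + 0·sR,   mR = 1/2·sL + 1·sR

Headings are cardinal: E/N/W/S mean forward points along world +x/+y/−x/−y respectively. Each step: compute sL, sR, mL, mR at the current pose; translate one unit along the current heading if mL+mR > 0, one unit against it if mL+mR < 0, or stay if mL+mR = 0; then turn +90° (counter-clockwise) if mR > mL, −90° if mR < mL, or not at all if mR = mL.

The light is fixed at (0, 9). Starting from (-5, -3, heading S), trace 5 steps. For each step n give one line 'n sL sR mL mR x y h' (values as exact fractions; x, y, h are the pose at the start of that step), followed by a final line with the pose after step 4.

0 60/241 20/87 -30/241 7430/20967 -5 -3 S
1 15/37 3/10 -15/74 93/185 -5 -4 E
2 12/25 60/109 -6/25 2154/2725 -4 -4 N
3 30/109 6/17 -15/109 909/1853 -4 -3 W
4 60/241 20/87 -30/241 7430/20967 -5 -3 S
final -5 -4 E

n=0: pose=(-5,-3,S); sL=60/241, sR=20/87; mL=-30/241, mR=7430/20967; mL+mR=20/87 → advance +1; mR−mL=10040/20967 → turn +1·90°
n=1: pose=(-5,-4,E); sL=15/37, sR=3/10; mL=-15/74, mR=93/185; mL+mR=3/10 → advance +1; mR−mL=261/370 → turn +1·90°
n=2: pose=(-4,-4,N); sL=12/25, sR=60/109; mL=-6/25, mR=2154/2725; mL+mR=60/109 → advance +1; mR−mL=2808/2725 → turn +1·90°
n=3: pose=(-4,-3,W); sL=30/109, sR=6/17; mL=-15/109, mR=909/1853; mL+mR=6/17 → advance +1; mR−mL=1164/1853 → turn +1·90°
n=4: pose=(-5,-3,S); sL=60/241, sR=20/87; mL=-30/241, mR=7430/20967; mL+mR=20/87 → advance +1; mR−mL=10040/20967 → turn +1·90°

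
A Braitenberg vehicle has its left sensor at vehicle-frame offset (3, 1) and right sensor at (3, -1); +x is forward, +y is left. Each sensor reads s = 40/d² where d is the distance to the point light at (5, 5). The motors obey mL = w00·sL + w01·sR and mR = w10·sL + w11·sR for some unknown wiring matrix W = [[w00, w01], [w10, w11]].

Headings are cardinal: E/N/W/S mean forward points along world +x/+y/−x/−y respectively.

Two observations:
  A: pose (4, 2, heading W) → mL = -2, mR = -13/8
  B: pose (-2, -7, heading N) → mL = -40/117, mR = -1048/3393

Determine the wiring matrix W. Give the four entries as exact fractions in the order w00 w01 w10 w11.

0 -1 -1/2 -1/2

obs A: pose=(4,2,W) → sL=5/4, sR=2, mL=-2, mR=-13/8
obs B: pose=(-2,-7,N) → sL=8/29, sR=40/117, mL=-40/117, mR=-1048/3393
sensor matrix S = [[5/4, 2], [8/29, 40/117]]; det S = -422/3393
solve [mL_A; mL_B] = S·[w00; w01] and [mR_A; mR_B] = S·[w10; w11]:
  w00 = 0, w01 = -1, w10 = -1/2, w11 = -1/2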